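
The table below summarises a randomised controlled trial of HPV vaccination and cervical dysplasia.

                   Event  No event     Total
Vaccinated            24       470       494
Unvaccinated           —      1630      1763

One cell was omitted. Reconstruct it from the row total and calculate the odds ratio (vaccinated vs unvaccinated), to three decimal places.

0.626

The missing cell is in the unexposed row: 1763 − 1630 = 133.
So a = 24, b = 470, c = 133, d = 1630.
OR = (a·d)/(b·c) = (24 × 1630) / (470 × 133) = 39120 / 62510 = 0.62582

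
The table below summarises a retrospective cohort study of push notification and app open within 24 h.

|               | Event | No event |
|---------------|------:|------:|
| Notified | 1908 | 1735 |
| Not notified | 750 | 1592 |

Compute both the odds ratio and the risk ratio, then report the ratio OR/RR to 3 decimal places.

Cells: a = 1908, b = 1735, c = 750, d = 1592.
OR = (1908·1592)/(1735·750) = 3037536/1301250 = 2.33432
Risk in exposed = 1908/3643 = 0.52374; risk in unexposed = 750/2342 = 0.32024; RR = 1.63548
OR/RR = 2.33432 / 1.63548 = 1.42730
The outcome is not rare, so the OR lies further from 1 than the RR.

1.427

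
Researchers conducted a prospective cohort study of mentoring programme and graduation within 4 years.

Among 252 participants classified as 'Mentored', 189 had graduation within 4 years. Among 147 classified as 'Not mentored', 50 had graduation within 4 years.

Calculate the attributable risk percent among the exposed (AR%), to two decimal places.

54.65

From the description: a = 189, b = 63, c = 50, d = 97.
Risk in exposed = 189/252 = 0.75000; risk in unexposed = 50/147 = 0.34014.
RR = 0.75000/0.34014 = 2.20500
AR% = (RR − 1)/RR × 100 = (2.20500 − 1)/2.20500 × 100 = 54.6485%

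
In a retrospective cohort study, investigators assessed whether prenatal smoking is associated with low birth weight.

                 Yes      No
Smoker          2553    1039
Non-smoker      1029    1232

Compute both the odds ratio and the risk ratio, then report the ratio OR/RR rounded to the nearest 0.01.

1.88

Cells: a = 2553, b = 1039, c = 1029, d = 1232.
OR = (2553·1232)/(1039·1029) = 3145296/1069131 = 2.94192
Risk in exposed = 2553/3592 = 0.71075; risk in unexposed = 1029/2261 = 0.45511; RR = 1.56171
OR/RR = 2.94192 / 1.56171 = 1.88378
The outcome is not rare, so the OR lies further from 1 than the RR.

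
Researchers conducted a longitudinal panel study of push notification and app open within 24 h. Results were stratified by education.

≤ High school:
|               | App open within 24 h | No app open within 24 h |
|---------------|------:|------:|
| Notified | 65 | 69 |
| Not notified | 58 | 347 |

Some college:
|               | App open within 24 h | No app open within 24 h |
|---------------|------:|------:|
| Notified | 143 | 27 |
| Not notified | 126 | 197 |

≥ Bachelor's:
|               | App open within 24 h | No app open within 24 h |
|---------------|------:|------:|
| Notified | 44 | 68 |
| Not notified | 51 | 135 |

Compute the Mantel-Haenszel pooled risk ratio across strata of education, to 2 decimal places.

2.21

RR_MH = Σ(aᵢ·n₀ᵢ/nᵢ) / Σ(cᵢ·n₁ᵢ/nᵢ), with n₁ᵢ = aᵢ+bᵢ (exposed), n₀ᵢ = cᵢ+dᵢ (unexposed), nᵢ = n₁ᵢ+n₀ᵢ.
Stratum 1 (≤ High school): n₁ = 134, n₀ = 405, n = 539; a·n₀/n = 65·405/539 = 48.8404; c·n₁/n = 58·134/539 = 14.4193
Stratum 2 (Some college): n₁ = 170, n₀ = 323, n = 493; a·n₀/n = 143·323/493 = 93.6897; c·n₁/n = 126·170/493 = 43.4483
Stratum 3 (≥ Bachelor's): n₁ = 112, n₀ = 186, n = 298; a·n₀/n = 44·186/298 = 27.4631; c·n₁/n = 51·112/298 = 19.1678
RR_MH = (48.8404 + 93.6897 + 27.4631) / (14.4193 + 43.4483 + 19.1678) = 169.9932 / 77.0354 = 2.20669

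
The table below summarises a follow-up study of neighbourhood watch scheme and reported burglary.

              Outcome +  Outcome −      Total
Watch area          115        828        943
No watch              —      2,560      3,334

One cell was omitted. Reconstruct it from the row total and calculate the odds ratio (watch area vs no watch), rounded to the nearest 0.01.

The missing cell is in the unexposed row: 3334 − 2560 = 774.
So a = 115, b = 828, c = 774, d = 2560.
OR = (a·d)/(b·c) = (115 × 2560) / (828 × 774) = 294400 / 640872 = 0.45937

0.46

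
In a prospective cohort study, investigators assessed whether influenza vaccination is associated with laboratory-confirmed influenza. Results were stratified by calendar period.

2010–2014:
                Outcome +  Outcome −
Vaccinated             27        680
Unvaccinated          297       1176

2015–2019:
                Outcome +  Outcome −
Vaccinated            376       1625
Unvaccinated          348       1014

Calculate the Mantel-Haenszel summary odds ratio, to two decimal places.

0.49

OR_MH = Σ(aᵢdᵢ/nᵢ) / Σ(bᵢcᵢ/nᵢ), where nᵢ is the stratum total.
Stratum 1 (2010–2014): n = 2180; a·d/n = 27·1176/2180 = 14.5651; b·c/n = 680·297/2180 = 92.6422
Stratum 2 (2015–2019): n = 3363; a·d/n = 376·1014/3363 = 113.3702; b·c/n = 1625·348/3363 = 168.1534
OR_MH = (14.5651 + 113.3702) / (92.6422 + 168.1534) = 127.9353 / 260.7956 = 0.49056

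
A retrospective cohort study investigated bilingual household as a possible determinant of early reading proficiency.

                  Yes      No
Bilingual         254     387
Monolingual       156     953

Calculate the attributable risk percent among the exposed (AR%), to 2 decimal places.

64.50

Cells: a = 254, b = 387, c = 156, d = 953.
Risk in exposed = 254/641 = 0.39626; risk in unexposed = 156/1109 = 0.14067.
RR = 0.39626/0.14067 = 2.81697
AR% = (RR − 1)/RR × 100 = (2.81697 − 1)/2.81697 × 100 = 64.5009%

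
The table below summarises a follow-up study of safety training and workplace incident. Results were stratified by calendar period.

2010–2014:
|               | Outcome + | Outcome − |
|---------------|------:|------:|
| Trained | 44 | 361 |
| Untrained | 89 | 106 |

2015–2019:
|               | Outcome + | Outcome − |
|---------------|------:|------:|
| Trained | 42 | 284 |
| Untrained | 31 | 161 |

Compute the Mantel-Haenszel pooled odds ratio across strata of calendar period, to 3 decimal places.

OR_MH = Σ(aᵢdᵢ/nᵢ) / Σ(bᵢcᵢ/nᵢ), where nᵢ is the stratum total.
Stratum 1 (2010–2014): n = 600; a·d/n = 44·106/600 = 7.7733; b·c/n = 361·89/600 = 53.5483
Stratum 2 (2015–2019): n = 518; a·d/n = 42·161/518 = 13.0541; b·c/n = 284·31/518 = 16.9961
OR_MH = (7.7733 + 13.0541) / (53.5483 + 16.9961) = 20.8274 / 70.5445 = 0.29524

0.295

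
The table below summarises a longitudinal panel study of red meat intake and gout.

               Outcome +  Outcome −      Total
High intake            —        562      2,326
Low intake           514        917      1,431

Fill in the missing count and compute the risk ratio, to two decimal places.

2.11

The missing cell is in the exposed row: 2326 − 562 = 1764.
So a = 1764, b = 562, c = 514, d = 917.
RR = [a/(a+b)] / [c/(c+d)] = (1764/2326) / (514/1431) = 0.75838/0.35919 = 2.11138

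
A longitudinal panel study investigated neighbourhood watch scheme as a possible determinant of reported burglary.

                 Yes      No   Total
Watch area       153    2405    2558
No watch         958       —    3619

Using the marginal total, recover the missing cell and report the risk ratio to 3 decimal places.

0.226

The missing cell is in the unexposed row: 3619 − 958 = 2661.
So a = 153, b = 2405, c = 958, d = 2661.
RR = [a/(a+b)] / [c/(c+d)] = (153/2558) / (958/3619) = 0.05981/0.26471 = 0.22595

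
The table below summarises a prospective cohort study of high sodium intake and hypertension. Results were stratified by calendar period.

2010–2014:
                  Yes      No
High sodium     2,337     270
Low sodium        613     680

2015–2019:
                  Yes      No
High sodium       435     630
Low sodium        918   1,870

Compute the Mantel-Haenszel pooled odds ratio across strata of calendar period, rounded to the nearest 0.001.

3.213

OR_MH = Σ(aᵢdᵢ/nᵢ) / Σ(bᵢcᵢ/nᵢ), where nᵢ is the stratum total.
Stratum 1 (2010–2014): n = 3900; a·d/n = 2337·680/3900 = 407.4769; b·c/n = 270·613/3900 = 42.4385
Stratum 2 (2015–2019): n = 3853; a·d/n = 435·1870/3853 = 211.1212; b·c/n = 630·918/3853 = 150.1012
OR_MH = (407.4769 + 211.1212) / (42.4385 + 150.1012) = 618.5981 / 192.5397 = 3.21283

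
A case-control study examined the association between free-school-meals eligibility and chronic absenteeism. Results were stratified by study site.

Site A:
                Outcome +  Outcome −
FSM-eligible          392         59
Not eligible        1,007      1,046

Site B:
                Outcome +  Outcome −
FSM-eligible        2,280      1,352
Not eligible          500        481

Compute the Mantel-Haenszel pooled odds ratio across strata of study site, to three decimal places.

OR_MH = Σ(aᵢdᵢ/nᵢ) / Σ(bᵢcᵢ/nᵢ), where nᵢ is the stratum total.
Stratum 1 (Site A): n = 2504; a·d/n = 392·1046/2504 = 163.7508; b·c/n = 59·1007/2504 = 23.7272
Stratum 2 (Site B): n = 4613; a·d/n = 2280·481/4613 = 237.7368; b·c/n = 1352·500/4613 = 146.5424
OR_MH = (163.7508 + 237.7368) / (23.7272 + 146.5424) = 401.4876 / 170.2696 = 2.35795

2.358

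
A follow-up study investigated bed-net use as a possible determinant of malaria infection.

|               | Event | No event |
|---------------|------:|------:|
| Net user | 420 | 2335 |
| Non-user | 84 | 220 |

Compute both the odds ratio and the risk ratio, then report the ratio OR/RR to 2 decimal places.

0.85

Cells: a = 420, b = 2335, c = 84, d = 220.
OR = (420·220)/(2335·84) = 92400/196140 = 0.47109
Risk in exposed = 420/2755 = 0.15245; risk in unexposed = 84/304 = 0.27632; RR = 0.55172
OR/RR = 0.47109 / 0.55172 = 0.85385
The outcome is not rare, so the OR lies further from 1 than the RR.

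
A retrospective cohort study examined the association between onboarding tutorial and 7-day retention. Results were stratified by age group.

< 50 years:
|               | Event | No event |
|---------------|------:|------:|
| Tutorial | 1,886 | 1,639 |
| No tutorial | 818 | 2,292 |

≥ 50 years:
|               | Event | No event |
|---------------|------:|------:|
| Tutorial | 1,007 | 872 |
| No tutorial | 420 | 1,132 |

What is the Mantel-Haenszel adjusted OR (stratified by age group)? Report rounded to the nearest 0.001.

OR_MH = Σ(aᵢdᵢ/nᵢ) / Σ(bᵢcᵢ/nᵢ), where nᵢ is the stratum total.
Stratum 1 (< 50 years): n = 6635; a·d/n = 1886·2292/6635 = 651.5014; b·c/n = 1639·818/6635 = 202.0651
Stratum 2 (≥ 50 years): n = 3431; a·d/n = 1007·1132/3431 = 332.2425; b·c/n = 872·420/3431 = 106.7444
OR_MH = (651.5014 + 332.2425) / (202.0651 + 106.7444) = 983.7439 / 308.8095 = 3.18560

3.186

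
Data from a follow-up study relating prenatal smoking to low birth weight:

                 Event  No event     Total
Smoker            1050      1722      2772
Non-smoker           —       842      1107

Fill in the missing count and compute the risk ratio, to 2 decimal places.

1.58

The missing cell is in the unexposed row: 1107 − 842 = 265.
So a = 1050, b = 1722, c = 265, d = 842.
RR = [a/(a+b)] / [c/(c+d)] = (1050/2772) / (265/1107) = 0.37879/0.23939 = 1.58233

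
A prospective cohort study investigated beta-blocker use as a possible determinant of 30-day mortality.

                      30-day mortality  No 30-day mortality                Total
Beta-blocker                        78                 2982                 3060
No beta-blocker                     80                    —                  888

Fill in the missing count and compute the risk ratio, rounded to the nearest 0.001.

The missing cell is in the unexposed row: 888 − 80 = 808.
So a = 78, b = 2982, c = 80, d = 808.
RR = [a/(a+b)] / [c/(c+d)] = (78/3060) / (80/888) = 0.02549/0.09009 = 0.28294

0.283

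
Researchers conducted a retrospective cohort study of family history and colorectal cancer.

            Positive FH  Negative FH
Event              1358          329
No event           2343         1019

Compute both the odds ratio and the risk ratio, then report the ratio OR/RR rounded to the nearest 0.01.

1.19

Reading the table with exposure as columns: a = 1358 (Positive FH, case), b = 2343 (Positive FH, non-case), c = 329 (Negative FH, case), d = 1019.
OR = (1358·1019)/(2343·329) = 1383802/770847 = 1.79517
Risk in exposed = 1358/3701 = 0.36693; risk in unexposed = 329/1348 = 0.24407; RR = 1.50340
OR/RR = 1.79517 / 1.50340 = 1.19407
The outcome is not rare, so the OR lies further from 1 than the RR.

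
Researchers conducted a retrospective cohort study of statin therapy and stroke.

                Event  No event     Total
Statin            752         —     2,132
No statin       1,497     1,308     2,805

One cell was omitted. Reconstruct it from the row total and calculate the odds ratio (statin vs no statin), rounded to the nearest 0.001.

The missing cell is in the exposed row: 2132 − 752 = 1380.
So a = 752, b = 1380, c = 1497, d = 1308.
OR = (a·d)/(b·c) = (752 × 1308) / (1380 × 1497) = 983616 / 2065860 = 0.47613

0.476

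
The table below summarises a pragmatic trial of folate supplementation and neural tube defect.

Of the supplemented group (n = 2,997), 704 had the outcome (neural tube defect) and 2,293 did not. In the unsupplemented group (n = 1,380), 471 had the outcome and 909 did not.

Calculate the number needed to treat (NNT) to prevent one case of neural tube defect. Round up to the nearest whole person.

Risk in treated group = 704/2997 = 0.23490; risk in control = 471/1380 = 0.34130.
Absolute risk reduction = 0.34130 − 0.23490 = 0.10640
NNT = 1 / ARR = 1 / 0.10640 = 9.398 → round up → 10

10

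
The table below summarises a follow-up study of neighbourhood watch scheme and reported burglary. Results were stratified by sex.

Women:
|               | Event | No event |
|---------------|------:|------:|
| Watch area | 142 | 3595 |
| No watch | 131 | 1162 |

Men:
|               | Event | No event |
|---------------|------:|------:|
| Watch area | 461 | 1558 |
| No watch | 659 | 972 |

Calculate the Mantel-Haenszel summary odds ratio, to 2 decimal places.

OR_MH = Σ(aᵢdᵢ/nᵢ) / Σ(bᵢcᵢ/nᵢ), where nᵢ is the stratum total.
Stratum 1 (Women): n = 5030; a·d/n = 142·1162/5030 = 32.8040; b·c/n = 3595·131/5030 = 93.6272
Stratum 2 (Men): n = 3650; a·d/n = 461·972/3650 = 122.7649; b·c/n = 1558·659/3650 = 281.2937
OR_MH = (32.8040 + 122.7649) / (93.6272 + 281.2937) = 155.5689 / 374.9209 = 0.41494

0.41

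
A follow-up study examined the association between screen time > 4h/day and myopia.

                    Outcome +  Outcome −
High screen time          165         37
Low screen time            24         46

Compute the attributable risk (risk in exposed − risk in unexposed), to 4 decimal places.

Cells: a = 165, b = 37, c = 24, d = 46.
Risk in exposed = 165/202 = 0.816832; risk in unexposed = 24/70 = 0.342857.
Risk difference = 0.816832 − 0.342857 = 0.473975

0.4740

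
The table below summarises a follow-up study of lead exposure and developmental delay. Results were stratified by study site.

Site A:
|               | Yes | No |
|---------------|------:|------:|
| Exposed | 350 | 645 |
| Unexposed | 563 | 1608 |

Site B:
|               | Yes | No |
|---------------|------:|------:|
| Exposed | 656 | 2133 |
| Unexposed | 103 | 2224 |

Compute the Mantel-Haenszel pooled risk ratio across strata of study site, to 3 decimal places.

RR_MH = Σ(aᵢ·n₀ᵢ/nᵢ) / Σ(cᵢ·n₁ᵢ/nᵢ), with n₁ᵢ = aᵢ+bᵢ (exposed), n₀ᵢ = cᵢ+dᵢ (unexposed), nᵢ = n₁ᵢ+n₀ᵢ.
Stratum 1 (Site A): n₁ = 995, n₀ = 2171, n = 3166; a·n₀/n = 350·2171/3166 = 240.0032; c·n₁/n = 563·995/3166 = 176.9378
Stratum 2 (Site B): n₁ = 2789, n₀ = 2327, n = 5116; a·n₀/n = 656·2327/5116 = 298.3800; c·n₁/n = 103·2789/5116 = 56.1507
RR_MH = (240.0032 + 298.3800) / (176.9378 + 56.1507) = 538.3831 / 233.0885 = 2.30978

2.310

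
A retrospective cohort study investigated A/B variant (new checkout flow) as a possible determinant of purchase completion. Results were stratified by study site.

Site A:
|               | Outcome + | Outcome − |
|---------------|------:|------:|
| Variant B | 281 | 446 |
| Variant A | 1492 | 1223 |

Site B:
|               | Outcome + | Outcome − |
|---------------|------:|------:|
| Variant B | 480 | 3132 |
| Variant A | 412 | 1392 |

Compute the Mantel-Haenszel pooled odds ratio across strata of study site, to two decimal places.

OR_MH = Σ(aᵢdᵢ/nᵢ) / Σ(bᵢcᵢ/nᵢ), where nᵢ is the stratum total.
Stratum 1 (Site A): n = 3442; a·d/n = 281·1223/3442 = 99.8440; b·c/n = 446·1492/3442 = 193.3271
Stratum 2 (Site B): n = 5416; a·d/n = 480·1392/5416 = 123.3678; b·c/n = 3132·412/5416 = 238.2541
OR_MH = (99.8440 + 123.3678) / (193.3271 + 238.2541) = 223.2118 / 431.5812 = 0.51720

0.52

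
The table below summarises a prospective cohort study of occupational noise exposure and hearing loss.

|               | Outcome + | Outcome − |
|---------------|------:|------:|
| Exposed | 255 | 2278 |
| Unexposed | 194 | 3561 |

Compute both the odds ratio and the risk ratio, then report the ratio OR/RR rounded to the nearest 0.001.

Cells: a = 255, b = 2278, c = 194, d = 3561.
OR = (255·3561)/(2278·194) = 908055/441932 = 2.05474
Risk in exposed = 255/2533 = 0.10067; risk in unexposed = 194/3755 = 0.05166; RR = 1.94856
OR/RR = 2.05474 / 1.94856 = 1.05449
The outcome is not rare, so the OR lies further from 1 than the RR.

1.054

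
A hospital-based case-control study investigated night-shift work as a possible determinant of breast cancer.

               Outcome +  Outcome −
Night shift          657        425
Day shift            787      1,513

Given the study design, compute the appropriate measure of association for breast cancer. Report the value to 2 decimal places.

2.97

Cells: a = 657, b = 425, c = 787, d = 1513.
This is a hospital-based case-control study: participants were sampled on outcome status, so risks in the source population cannot be estimated directly — relative risk is not valid here. The odds ratio is the appropriate measure.
OR = (a·d)/(b·c) = (657 × 1513) / (425 × 787) = 994041 / 334475 = 2.97194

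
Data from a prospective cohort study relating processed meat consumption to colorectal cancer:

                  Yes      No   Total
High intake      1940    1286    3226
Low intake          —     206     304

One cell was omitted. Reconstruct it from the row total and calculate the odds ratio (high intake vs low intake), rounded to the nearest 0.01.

The missing cell is in the unexposed row: 304 − 206 = 98.
So a = 1940, b = 1286, c = 98, d = 206.
OR = (a·d)/(b·c) = (1940 × 206) / (1286 × 98) = 399640 / 126028 = 3.17104

3.17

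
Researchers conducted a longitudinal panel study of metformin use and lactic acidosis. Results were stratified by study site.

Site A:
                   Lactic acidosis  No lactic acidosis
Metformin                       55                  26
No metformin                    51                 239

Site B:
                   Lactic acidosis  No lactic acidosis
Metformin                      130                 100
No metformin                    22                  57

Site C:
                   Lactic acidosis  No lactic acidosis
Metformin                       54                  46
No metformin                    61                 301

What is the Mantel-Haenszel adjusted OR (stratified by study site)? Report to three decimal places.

OR_MH = Σ(aᵢdᵢ/nᵢ) / Σ(bᵢcᵢ/nᵢ), where nᵢ is the stratum total.
Stratum 1 (Site A): n = 371; a·d/n = 55·239/371 = 35.4313; b·c/n = 26·51/371 = 3.5741
Stratum 2 (Site B): n = 309; a·d/n = 130·57/309 = 23.9806; b·c/n = 100·22/309 = 7.1197
Stratum 3 (Site C): n = 462; a·d/n = 54·301/462 = 35.1818; b·c/n = 46·61/462 = 6.0736
OR_MH = (35.4313 + 23.9806 + 35.1818) / (3.5741 + 7.1197 + 6.0736) = 94.5937 / 16.7675 = 5.64150

5.642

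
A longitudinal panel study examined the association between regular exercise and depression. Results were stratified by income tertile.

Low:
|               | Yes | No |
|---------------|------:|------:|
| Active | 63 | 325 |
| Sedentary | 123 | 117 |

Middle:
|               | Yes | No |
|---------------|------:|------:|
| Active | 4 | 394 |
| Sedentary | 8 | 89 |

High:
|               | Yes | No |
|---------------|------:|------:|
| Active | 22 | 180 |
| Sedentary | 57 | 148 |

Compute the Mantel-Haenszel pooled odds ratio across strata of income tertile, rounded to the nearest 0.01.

0.21

OR_MH = Σ(aᵢdᵢ/nᵢ) / Σ(bᵢcᵢ/nᵢ), where nᵢ is the stratum total.
Stratum 1 (Low): n = 628; a·d/n = 63·117/628 = 11.7373; b·c/n = 325·123/628 = 63.6545
Stratum 2 (Middle): n = 495; a·d/n = 4·89/495 = 0.7192; b·c/n = 394·8/495 = 6.3677
Stratum 3 (High): n = 407; a·d/n = 22·148/407 = 8.0000; b·c/n = 180·57/407 = 25.2088
OR_MH = (11.7373 + 0.7192 + 8.0000) / (63.6545 + 6.3677 + 25.2088) = 20.4565 / 95.2310 = 0.21481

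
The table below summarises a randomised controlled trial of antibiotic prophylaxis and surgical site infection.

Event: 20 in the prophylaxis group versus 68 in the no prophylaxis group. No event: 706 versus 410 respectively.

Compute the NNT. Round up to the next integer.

9

Risk in treated group = 20/726 = 0.02755; risk in control = 68/478 = 0.14226.
Absolute risk reduction = 0.14226 − 0.02755 = 0.11471
NNT = 1 / ARR = 1 / 0.11471 = 8.718 → round up → 9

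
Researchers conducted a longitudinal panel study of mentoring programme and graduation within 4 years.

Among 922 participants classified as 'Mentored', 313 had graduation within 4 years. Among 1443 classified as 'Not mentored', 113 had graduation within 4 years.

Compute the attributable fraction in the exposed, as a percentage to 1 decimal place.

From the description: a = 313, b = 609, c = 113, d = 1330.
Risk in exposed = 313/922 = 0.33948; risk in unexposed = 113/1443 = 0.07831.
RR = 0.33948/0.07831 = 4.33512
AR% = (RR − 1)/RR × 100 = (4.33512 − 1)/4.33512 × 100 = 76.9326%

76.9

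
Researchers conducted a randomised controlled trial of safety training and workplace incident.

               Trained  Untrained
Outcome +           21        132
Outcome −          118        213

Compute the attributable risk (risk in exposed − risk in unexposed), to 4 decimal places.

-0.2315

Reading the table with exposure as columns: a = 21 (Trained, case), b = 118 (Trained, non-case), c = 132 (Untrained, case), d = 213.
Risk in exposed = 21/139 = 0.151079; risk in unexposed = 132/345 = 0.382609.
Risk difference = 0.151079 − 0.382609 = -0.231530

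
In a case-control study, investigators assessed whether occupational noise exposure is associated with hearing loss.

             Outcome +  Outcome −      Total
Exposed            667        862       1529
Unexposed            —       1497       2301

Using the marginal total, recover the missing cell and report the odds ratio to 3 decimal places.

1.441

The missing cell is in the unexposed row: 2301 − 1497 = 804.
So a = 667, b = 862, c = 804, d = 1497.
OR = (a·d)/(b·c) = (667 × 1497) / (862 × 804) = 998499 / 693048 = 1.44074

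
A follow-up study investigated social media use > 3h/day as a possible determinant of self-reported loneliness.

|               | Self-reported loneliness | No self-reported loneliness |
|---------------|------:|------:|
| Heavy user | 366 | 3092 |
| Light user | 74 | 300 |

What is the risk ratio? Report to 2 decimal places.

Cells: a = 366, b = 3092, c = 74, d = 300.
Risk in exposed = 366/3458 = 0.10584; risk in unexposed = 74/374 = 0.19786.
RR = 0.10584 / 0.19786 = 0.53493
The risk is 47% lower among the exposed than among the unexposed.

0.53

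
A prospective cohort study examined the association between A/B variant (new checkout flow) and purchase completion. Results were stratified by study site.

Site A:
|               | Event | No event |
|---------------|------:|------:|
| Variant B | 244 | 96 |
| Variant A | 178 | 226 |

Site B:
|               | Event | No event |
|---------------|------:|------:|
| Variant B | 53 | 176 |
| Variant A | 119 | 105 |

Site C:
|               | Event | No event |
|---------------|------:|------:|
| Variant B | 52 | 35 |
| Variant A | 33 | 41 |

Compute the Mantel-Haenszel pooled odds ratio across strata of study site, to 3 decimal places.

1.305

OR_MH = Σ(aᵢdᵢ/nᵢ) / Σ(bᵢcᵢ/nᵢ), where nᵢ is the stratum total.
Stratum 1 (Site A): n = 744; a·d/n = 244·226/744 = 74.1183; b·c/n = 96·178/744 = 22.9677
Stratum 2 (Site B): n = 453; a·d/n = 53·105/453 = 12.2848; b·c/n = 176·119/453 = 46.2340
Stratum 3 (Site C): n = 161; a·d/n = 52·41/161 = 13.2422; b·c/n = 35·33/161 = 7.1739
OR_MH = (74.1183 + 12.2848 + 13.2422) / (22.9677 + 46.2340 + 7.1739) = 99.6453 / 76.3757 = 1.30467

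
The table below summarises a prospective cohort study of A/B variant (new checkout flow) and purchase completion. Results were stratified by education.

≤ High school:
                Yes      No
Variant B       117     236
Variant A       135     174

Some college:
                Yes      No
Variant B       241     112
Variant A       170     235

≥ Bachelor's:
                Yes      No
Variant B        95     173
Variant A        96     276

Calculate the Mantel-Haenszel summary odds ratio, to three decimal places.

1.476

OR_MH = Σ(aᵢdᵢ/nᵢ) / Σ(bᵢcᵢ/nᵢ), where nᵢ is the stratum total.
Stratum 1 (≤ High school): n = 662; a·d/n = 117·174/662 = 30.7523; b·c/n = 236·135/662 = 48.1269
Stratum 2 (Some college): n = 758; a·d/n = 241·235/758 = 74.7164; b·c/n = 112·170/758 = 25.1187
Stratum 3 (≥ Bachelor's): n = 640; a·d/n = 95·276/640 = 40.9688; b·c/n = 173·96/640 = 25.9500
OR_MH = (30.7523 + 74.7164 + 40.9688) / (48.1269 + 25.1187 + 25.9500) = 146.4374 / 99.1956 = 1.47625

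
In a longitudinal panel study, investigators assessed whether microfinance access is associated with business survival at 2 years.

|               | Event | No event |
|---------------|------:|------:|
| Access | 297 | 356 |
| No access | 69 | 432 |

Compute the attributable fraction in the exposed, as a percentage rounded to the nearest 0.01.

69.72

Cells: a = 297, b = 356, c = 69, d = 432.
Risk in exposed = 297/653 = 0.45482; risk in unexposed = 69/501 = 0.13772.
RR = 0.45482/0.13772 = 3.30242
AR% = (RR − 1)/RR × 100 = (3.30242 − 1)/3.30242 × 100 = 69.7191%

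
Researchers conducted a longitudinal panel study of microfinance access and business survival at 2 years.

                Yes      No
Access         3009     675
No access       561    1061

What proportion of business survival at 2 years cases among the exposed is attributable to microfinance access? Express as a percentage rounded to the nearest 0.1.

Cells: a = 3009, b = 675, c = 561, d = 1061.
Risk in exposed = 3009/3684 = 0.81678; risk in unexposed = 561/1622 = 0.34587.
RR = 0.81678/0.34587 = 2.36151
AR% = (RR − 1)/RR × 100 = (2.36151 − 1)/2.36151 × 100 = 57.6543%

57.7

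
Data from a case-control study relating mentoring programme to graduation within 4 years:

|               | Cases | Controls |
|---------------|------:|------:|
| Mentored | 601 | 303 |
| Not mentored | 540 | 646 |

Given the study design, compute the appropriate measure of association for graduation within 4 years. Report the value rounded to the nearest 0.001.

2.373

Cells: a = 601, b = 303, c = 540, d = 646.
This is a case-control study: participants were sampled on outcome status, so risks in the source population cannot be estimated directly — relative risk is not valid here. The odds ratio is the appropriate measure.
OR = (a·d)/(b·c) = (601 × 646) / (303 × 540) = 388246 / 163620 = 2.37285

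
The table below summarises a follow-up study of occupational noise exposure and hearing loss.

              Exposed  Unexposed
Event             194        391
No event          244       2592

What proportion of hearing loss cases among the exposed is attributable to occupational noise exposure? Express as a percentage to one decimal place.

Reading the table with exposure as columns: a = 194 (Exposed, case), b = 244 (Exposed, non-case), c = 391 (Unexposed, case), d = 2592.
Risk in exposed = 194/438 = 0.44292; risk in unexposed = 391/2983 = 0.13108.
RR = 0.44292/0.13108 = 3.37912
AR% = (RR − 1)/RR × 100 = (3.37912 − 1)/3.37912 × 100 = 70.4065%

70.4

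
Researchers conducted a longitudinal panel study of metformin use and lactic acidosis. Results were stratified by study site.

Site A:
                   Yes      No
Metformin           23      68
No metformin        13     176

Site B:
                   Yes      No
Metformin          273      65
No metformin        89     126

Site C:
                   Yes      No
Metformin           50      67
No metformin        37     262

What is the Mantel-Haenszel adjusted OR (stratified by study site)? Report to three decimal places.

5.524

OR_MH = Σ(aᵢdᵢ/nᵢ) / Σ(bᵢcᵢ/nᵢ), where nᵢ is the stratum total.
Stratum 1 (Site A): n = 280; a·d/n = 23·176/280 = 14.4571; b·c/n = 68·13/280 = 3.1571
Stratum 2 (Site B): n = 553; a·d/n = 273·126/553 = 62.2025; b·c/n = 65·89/553 = 10.4611
Stratum 3 (Site C): n = 416; a·d/n = 50·262/416 = 31.4904; b·c/n = 67·37/416 = 5.9591
OR_MH = (14.4571 + 62.2025 + 31.4904) / (3.1571 + 10.4611 + 5.9591) = 108.1501 / 19.5774 = 5.52423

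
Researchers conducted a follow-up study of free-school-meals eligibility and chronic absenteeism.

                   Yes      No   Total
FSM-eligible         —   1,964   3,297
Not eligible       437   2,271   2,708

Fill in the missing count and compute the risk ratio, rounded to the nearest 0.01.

2.51

The missing cell is in the exposed row: 3297 − 1964 = 1333.
So a = 1333, b = 1964, c = 437, d = 2271.
RR = [a/(a+b)] / [c/(c+d)] = (1333/3297) / (437/2708) = 0.40431/0.16137 = 2.50541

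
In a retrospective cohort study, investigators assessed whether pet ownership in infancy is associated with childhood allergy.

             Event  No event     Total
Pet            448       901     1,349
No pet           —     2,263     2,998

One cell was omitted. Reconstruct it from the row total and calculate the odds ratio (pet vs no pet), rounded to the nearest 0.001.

The missing cell is in the unexposed row: 2998 − 2263 = 735.
So a = 448, b = 901, c = 735, d = 2263.
OR = (a·d)/(b·c) = (448 × 2263) / (901 × 735) = 1013824 / 662235 = 1.53091

1.531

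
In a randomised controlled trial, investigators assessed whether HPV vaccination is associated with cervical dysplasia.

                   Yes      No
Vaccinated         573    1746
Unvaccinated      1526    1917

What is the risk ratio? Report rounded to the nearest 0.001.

Cells: a = 573, b = 1746, c = 1526, d = 1917.
Risk in exposed = 573/2319 = 0.24709; risk in unexposed = 1526/3443 = 0.44322.
RR = 0.24709 / 0.44322 = 0.55749
The risk is 44% lower among the exposed than among the unexposed.

0.557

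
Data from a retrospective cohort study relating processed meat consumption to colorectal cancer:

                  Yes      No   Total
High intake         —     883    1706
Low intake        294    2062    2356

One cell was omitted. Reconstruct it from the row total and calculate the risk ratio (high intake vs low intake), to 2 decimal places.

The missing cell is in the exposed row: 1706 − 883 = 823.
So a = 823, b = 883, c = 294, d = 2062.
RR = [a/(a+b)] / [c/(c+d)] = (823/1706) / (294/2356) = 0.48242/0.12479 = 3.86588

3.87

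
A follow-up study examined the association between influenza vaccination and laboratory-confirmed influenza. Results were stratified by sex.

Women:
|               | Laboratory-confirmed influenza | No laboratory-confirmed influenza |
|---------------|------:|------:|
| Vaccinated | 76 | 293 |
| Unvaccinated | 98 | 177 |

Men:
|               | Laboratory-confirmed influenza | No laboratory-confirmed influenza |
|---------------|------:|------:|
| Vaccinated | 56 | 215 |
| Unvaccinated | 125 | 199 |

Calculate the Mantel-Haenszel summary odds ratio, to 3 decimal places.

OR_MH = Σ(aᵢdᵢ/nᵢ) / Σ(bᵢcᵢ/nᵢ), where nᵢ is the stratum total.
Stratum 1 (Women): n = 644; a·d/n = 76·177/644 = 20.8882; b·c/n = 293·98/644 = 44.5870
Stratum 2 (Men): n = 595; a·d/n = 56·199/595 = 18.7294; b·c/n = 215·125/595 = 45.1681
OR_MH = (20.8882 + 18.7294) / (44.5870 + 45.1681) = 39.6176 / 89.7550 = 0.44140

0.441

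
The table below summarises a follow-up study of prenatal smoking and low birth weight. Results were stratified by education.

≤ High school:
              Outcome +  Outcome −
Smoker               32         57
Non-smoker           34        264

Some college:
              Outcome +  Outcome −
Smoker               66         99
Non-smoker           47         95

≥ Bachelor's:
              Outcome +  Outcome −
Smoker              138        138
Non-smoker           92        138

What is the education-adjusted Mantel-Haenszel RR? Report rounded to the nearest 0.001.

1.416

RR_MH = Σ(aᵢ·n₀ᵢ/nᵢ) / Σ(cᵢ·n₁ᵢ/nᵢ), with n₁ᵢ = aᵢ+bᵢ (exposed), n₀ᵢ = cᵢ+dᵢ (unexposed), nᵢ = n₁ᵢ+n₀ᵢ.
Stratum 1 (≤ High school): n₁ = 89, n₀ = 298, n = 387; a·n₀/n = 32·298/387 = 24.6408; c·n₁/n = 34·89/387 = 7.8191
Stratum 2 (Some college): n₁ = 165, n₀ = 142, n = 307; a·n₀/n = 66·142/307 = 30.5277; c·n₁/n = 47·165/307 = 25.2606
Stratum 3 (≥ Bachelor's): n₁ = 276, n₀ = 230, n = 506; a·n₀/n = 138·230/506 = 62.7273; c·n₁/n = 92·276/506 = 50.1818
RR_MH = (24.6408 + 30.5277 + 62.7273) / (7.8191 + 25.2606 + 50.1818) = 117.8958 / 83.2615 = 1.41597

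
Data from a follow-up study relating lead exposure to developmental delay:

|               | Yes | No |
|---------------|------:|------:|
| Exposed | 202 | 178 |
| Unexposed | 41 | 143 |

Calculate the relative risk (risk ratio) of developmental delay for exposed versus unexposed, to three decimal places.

Cells: a = 202, b = 178, c = 41, d = 143.
Risk in exposed = 202/380 = 0.53158; risk in unexposed = 41/184 = 0.22283.
RR = 0.53158 / 0.22283 = 2.38562
The risk among the exposed is 2.39 times that among the unexposed.

2.386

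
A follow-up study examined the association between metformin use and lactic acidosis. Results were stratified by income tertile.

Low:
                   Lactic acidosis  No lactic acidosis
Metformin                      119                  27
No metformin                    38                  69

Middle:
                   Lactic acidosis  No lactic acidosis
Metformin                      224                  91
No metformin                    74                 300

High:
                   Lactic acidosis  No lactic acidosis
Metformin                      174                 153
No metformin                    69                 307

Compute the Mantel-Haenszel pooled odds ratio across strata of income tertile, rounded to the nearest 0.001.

7.140

OR_MH = Σ(aᵢdᵢ/nᵢ) / Σ(bᵢcᵢ/nᵢ), where nᵢ is the stratum total.
Stratum 1 (Low): n = 253; a·d/n = 119·69/253 = 32.4545; b·c/n = 27·38/253 = 4.0553
Stratum 2 (Middle): n = 689; a·d/n = 224·300/689 = 97.5327; b·c/n = 91·74/689 = 9.7736
Stratum 3 (High): n = 703; a·d/n = 174·307/703 = 75.9858; b·c/n = 153·69/703 = 15.0171
OR_MH = (32.4545 + 97.5327 + 75.9858) / (4.0553 + 9.7736 + 15.0171) = 205.9730 / 28.8460 = 7.14044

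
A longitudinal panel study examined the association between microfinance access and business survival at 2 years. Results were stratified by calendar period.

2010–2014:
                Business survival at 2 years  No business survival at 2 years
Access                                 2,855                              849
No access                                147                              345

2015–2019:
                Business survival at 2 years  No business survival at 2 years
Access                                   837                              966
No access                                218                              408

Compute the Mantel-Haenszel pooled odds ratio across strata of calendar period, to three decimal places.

3.223

OR_MH = Σ(aᵢdᵢ/nᵢ) / Σ(bᵢcᵢ/nᵢ), where nᵢ is the stratum total.
Stratum 1 (2010–2014): n = 4196; a·d/n = 2855·345/4196 = 234.7414; b·c/n = 849·147/4196 = 29.7433
Stratum 2 (2015–2019): n = 2429; a·d/n = 837·408/2429 = 140.5912; b·c/n = 966·218/2429 = 86.6974
OR_MH = (234.7414 + 140.5912) / (29.7433 + 86.6974) = 375.3326 / 116.4407 = 3.22338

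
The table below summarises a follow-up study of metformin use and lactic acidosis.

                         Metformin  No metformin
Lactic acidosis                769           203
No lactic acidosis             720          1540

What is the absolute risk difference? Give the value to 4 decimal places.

Reading the table with exposure as columns: a = 769 (Metformin, case), b = 720 (Metformin, non-case), c = 203 (No metformin, case), d = 1540.
Risk in exposed = 769/1489 = 0.516454; risk in unexposed = 203/1743 = 0.116466.
Risk difference = 0.516454 − 0.116466 = 0.399988

0.4000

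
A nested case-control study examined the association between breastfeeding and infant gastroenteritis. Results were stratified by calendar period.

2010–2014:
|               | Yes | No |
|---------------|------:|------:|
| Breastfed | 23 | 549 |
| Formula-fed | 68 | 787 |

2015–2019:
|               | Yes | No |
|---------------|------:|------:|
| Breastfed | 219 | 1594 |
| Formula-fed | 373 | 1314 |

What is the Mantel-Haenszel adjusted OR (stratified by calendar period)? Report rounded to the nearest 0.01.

0.48

OR_MH = Σ(aᵢdᵢ/nᵢ) / Σ(bᵢcᵢ/nᵢ), where nᵢ is the stratum total.
Stratum 1 (2010–2014): n = 1427; a·d/n = 23·787/1427 = 12.6847; b·c/n = 549·68/1427 = 26.1612
Stratum 2 (2015–2019): n = 3500; a·d/n = 219·1314/3500 = 82.2189; b·c/n = 1594·373/3500 = 169.8749
OR_MH = (12.6847 + 82.2189) / (26.1612 + 169.8749) = 94.9035 / 196.0360 = 0.48411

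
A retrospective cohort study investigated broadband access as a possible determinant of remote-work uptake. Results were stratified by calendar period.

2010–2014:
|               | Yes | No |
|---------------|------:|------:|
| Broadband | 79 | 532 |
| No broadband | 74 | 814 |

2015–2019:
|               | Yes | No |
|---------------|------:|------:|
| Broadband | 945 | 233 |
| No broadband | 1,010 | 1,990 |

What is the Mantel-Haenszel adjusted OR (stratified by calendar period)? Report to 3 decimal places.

OR_MH = Σ(aᵢdᵢ/nᵢ) / Σ(bᵢcᵢ/nᵢ), where nᵢ is the stratum total.
Stratum 1 (2010–2014): n = 1499; a·d/n = 79·814/1499 = 42.8993; b·c/n = 532·74/1499 = 26.2628
Stratum 2 (2015–2019): n = 4178; a·d/n = 945·1990/4178 = 450.1077; b·c/n = 233·1010/4178 = 56.3260
OR_MH = (42.8993 + 450.1077) / (26.2628 + 56.3260) = 493.0070 / 82.5888 = 5.96941

5.969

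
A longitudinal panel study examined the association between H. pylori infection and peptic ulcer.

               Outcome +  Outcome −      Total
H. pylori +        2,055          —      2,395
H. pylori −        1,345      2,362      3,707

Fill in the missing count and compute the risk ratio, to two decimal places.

The missing cell is in the exposed row: 2395 − 2055 = 340.
So a = 2055, b = 340, c = 1345, d = 2362.
RR = [a/(a+b)] / [c/(c+d)] = (2055/2395) / (1345/3707) = 0.85804/0.36283 = 2.36487

2.36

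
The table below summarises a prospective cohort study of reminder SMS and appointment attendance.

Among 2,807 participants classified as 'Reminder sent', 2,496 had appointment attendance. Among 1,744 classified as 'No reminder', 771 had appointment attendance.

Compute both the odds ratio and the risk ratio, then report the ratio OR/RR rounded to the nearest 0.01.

From the description: a = 2496, b = 311, c = 771, d = 973.
OR = (2496·973)/(311·771) = 2428608/239781 = 10.12844
Risk in exposed = 2496/2807 = 0.88921; risk in unexposed = 771/1744 = 0.44209; RR = 2.01138
OR/RR = 10.12844 / 2.01138 = 5.03557
The outcome is not rare, so the OR lies further from 1 than the RR.

5.04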